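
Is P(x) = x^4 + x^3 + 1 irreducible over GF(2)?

Yes

Check for roots in GF(2): P(0) = 1; P(1) = 1.
No roots, so no linear factors.
Monic irreducibles of degree 2 over GF(2): x^2 + x + 1.
None of them divide P (all give nonzero remainder).
No irreducible factor of degree ≤ 2 exists, so P is irreducible over GF(2).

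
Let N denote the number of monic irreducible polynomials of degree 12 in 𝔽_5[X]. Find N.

By the necklace-counting formula, N_5(12) = (1/12) Σ_{d|12} μ(12/d)·5^d.
Divisors of 12: 1, 2, 3, 4, 6, 12; μ(12/d) for each: 0, 1, 0, -1, -1, 1.
Σ = 5^2 − 5^4 − 5^6 + 5^12 = 244124400.
N = 244124400/12 = 20343700.

20343700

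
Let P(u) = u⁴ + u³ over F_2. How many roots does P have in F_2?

2

Evaluate at each of the 2 elements of F_2:
P(0) = 0 → root; P(1) = 0 → root.
Roots: {0, 1}.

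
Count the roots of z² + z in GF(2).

Write h(z) = z² + z.
Evaluate at each of the 2 elements of GF(2):
h(0) = 0 → root; h(1) = 0 → root.
Roots: {0, 1}.

2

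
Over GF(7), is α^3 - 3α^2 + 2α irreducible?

No

Write h(α) = α^3 - 3α^2 + 2α.
Check for roots in GF(7): h(0) = 0 → root; h(1) = 0 → root; h(2) = 0 → root; h(3) = 6; h(4) = 3; h(5) = 4; h(6) = 1.
h(0) = 0, so (α) divides h(α); h is reducible.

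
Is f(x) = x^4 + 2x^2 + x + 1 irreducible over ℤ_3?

Check for roots in ℤ_3: f(0) = 1; f(1) = 2; f(2) = 0 → root.
f(2) = 0, so (x − 2) divides f(x); f is reducible.

No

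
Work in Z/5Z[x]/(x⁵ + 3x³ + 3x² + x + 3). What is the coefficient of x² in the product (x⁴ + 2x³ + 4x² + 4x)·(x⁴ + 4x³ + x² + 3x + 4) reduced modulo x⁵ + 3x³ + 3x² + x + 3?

Multiply in Z/5Z[x]: (x⁴ + 2x³ + 4x² + 4x)·(x⁴ + 4x³ + x² + 3x + 4) = x⁸ + x⁷ + 3x⁶ + 4x³ + 3x² + x.
Reduce using x⁵ ≡ 2x³ + 2x² + 4x + 2 (mod x⁵ + 3x³ + 3x² + x + 3).
Reduced: x⁴ + 3x³ + 3x² + 2x + 3.

3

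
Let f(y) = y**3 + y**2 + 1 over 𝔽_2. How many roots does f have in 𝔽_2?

0

Evaluate at each of the 2 elements of 𝔽_2:
f(0) = 1; f(1) = 1.
No element is a root.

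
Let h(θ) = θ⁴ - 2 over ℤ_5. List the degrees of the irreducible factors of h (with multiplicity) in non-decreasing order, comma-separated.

4

Roots in ℤ_5: h(0) = 3; h(1) = 4; h(2) = 4; h(3) = 4; h(4) = 4.
Complete factorization: h(θ) = (θ⁴ - 2).
Factor degrees with multiplicity: 4 = 4.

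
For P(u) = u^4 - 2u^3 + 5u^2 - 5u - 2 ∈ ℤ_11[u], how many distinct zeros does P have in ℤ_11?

Evaluate at each of the 11 elements of ℤ_11:
P(0) = 9; P(1) = 8; P(2) = 8; P(3) = 0 → root; P(4) = 10; P(5) = 0 → root; P(6) = 0 → root; P(7) = 9; P(8) = 6; P(9) = 5; P(10) = 0 → root.
Roots: {3, 5, 6, 10}.

4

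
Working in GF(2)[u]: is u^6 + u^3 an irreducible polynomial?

No

Write P(u) = u^6 + u^3.
Check for roots in GF(2): P(0) = 0 → root; P(1) = 0 → root.
P(0) = 0, so (u) divides P(u); P is reducible.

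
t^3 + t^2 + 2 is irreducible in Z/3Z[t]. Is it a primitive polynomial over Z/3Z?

Write f(t) = t^3 + t^2 + 2.
|GF(3^3)^×| = 3^3 − 1 = 26. Prime factorization: 26 = 2·13.
f is primitive ⇔ t has order 26 in GF(3)[t]/(f), i.e. t^(26/q) ≠ 1 for each prime q | 26.
t^(13) mod f = 1
t^(2) mod f = t^2.
Since t^(13) = 1, the order of t divides 13 < 26; not primitive.

No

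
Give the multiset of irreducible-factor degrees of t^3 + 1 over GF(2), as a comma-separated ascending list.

1, 2

Write g(t) = t^3 + 1.
Roots in GF(2): g(0) = 1; g(1) = 0 → root.
Linear factors from roots: (t + 1).
Complete factorization: g(t) = (t + 1)·(t^2 + t + 1).
Factor degrees with multiplicity: 1 + 2 = 3.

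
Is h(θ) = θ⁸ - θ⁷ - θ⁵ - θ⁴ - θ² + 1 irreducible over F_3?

Yes

Check for roots in F_3: h(0) = 1; h(1) = 1; h(2) = 2.
No roots, so no linear factors.
Monic irreducibles of degree 2 over GF(3): θ² + 1, θ² + θ - 1, θ² - θ - 1.
None of them divide h (all give nonzero remainder).
Degree-3 irreducible divisors: test the 8 monic irreducibles of degree 3 over GF(3).
None of them divide h (all give nonzero remainder).
Degree-4 irreducible divisors: test the 18 monic irreducibles of degree 4 over GF(3).
None of them divide h (all give nonzero remainder).
No irreducible factor of degree ≤ 4 exists, so h is irreducible over GF(3).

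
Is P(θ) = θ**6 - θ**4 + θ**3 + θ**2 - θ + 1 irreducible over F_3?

Yes

Check for roots in F_3: P(0) = 1; P(1) = 2; P(2) = 2.
No roots, so no linear factors.
Monic irreducibles of degree 2 over GF(3): θ**2 + 1, θ**2 + θ - 1, θ**2 - θ - 1.
None of them divide P (all give nonzero remainder).
Degree-3 irreducible divisors: test the 8 monic irreducibles of degree 3 over GF(3).
None of them divide P (all give nonzero remainder).
No irreducible factor of degree ≤ 3 exists, so P is irreducible over GF(3).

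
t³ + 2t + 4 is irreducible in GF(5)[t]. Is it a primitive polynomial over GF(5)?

No

Write f(t) = t³ + 2t + 4.
|GF(5^3)^×| = 5^3 − 1 = 124. Prime factorization: 124 = 2^2·31.
f is primitive ⇔ t has order 124 in GF(5)[t]/(f), i.e. t^(124/q) ≠ 1 for each prime q | 124.
t^(62) mod f = 1
t^(4) mod f = 3t² + t.
Since t^(62) = 1, the order of t divides 62 < 124; not primitive.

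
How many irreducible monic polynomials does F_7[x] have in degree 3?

The number of monic irreducibles of degree 3 over GF(7) is (1/3)·Σ_{d∣3} μ(3/d) 7^d.
Divisors of 3: 1, 3; μ(3/d) for each: -1, 1.
Σ = − 7^1 + 7^3 = 336.
N = 336/3 = 112.

112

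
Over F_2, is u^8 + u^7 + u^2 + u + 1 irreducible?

Write g(u) = u^8 + u^7 + u^2 + u + 1.
Check for roots in F_2: g(0) = 1; g(1) = 1.
No roots, so no linear factors.
Monic irreducibles of degree 2 over GF(2): u^2 + u + 1.
None of them divide g (all give nonzero remainder).
Monic irreducibles of degree 3 over GF(2): u^3 + u + 1, u^3 + u^2 + 1.
None of them divide g (all give nonzero remainder).
Monic irreducibles of degree 4 over GF(2): u^4 + u + 1, u^4 + u^3 + 1, u^4 + u^3 + u^2 + u + 1.
None of them divide g (all give nonzero remainder).
No irreducible factor of degree ≤ 4 exists, so g is irreducible over GF(2).

Yes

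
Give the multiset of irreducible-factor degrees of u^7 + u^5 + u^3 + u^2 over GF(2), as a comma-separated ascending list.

1, 1, 1, 4

Write f(u) = u^7 + u^5 + u^3 + u^2.
Roots in GF(2): f(0) = 0 → root; f(1) = 0 → root.
Linear factors from roots: (u), (u + 1).
Complete factorization: f(u) = (u + 1)·(u)^2·(u^4 + u^3 + 1).
Factor degrees with multiplicity: 1 + 1 + 1 + 4 = 7.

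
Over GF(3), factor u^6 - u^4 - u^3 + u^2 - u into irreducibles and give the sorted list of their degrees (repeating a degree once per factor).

Write f(u) = u^6 - u^4 - u^3 + u^2 - u.
Roots in GF(3): f(0) = 0 → root; f(1) = 2; f(2) = 0 → root.
Linear factors from roots: (u), (u + 1).
Complete factorization: f(u) = (u)·(u + 1)·(u^2 + 1)·(u^2 - u - 1).
Factor degrees with multiplicity: 1 + 1 + 2 + 2 = 6.

1, 1, 2, 2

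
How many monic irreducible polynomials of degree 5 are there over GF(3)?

48

Gauss's count: N_{3}(5) = (1/5) Σ_{d|5} μ(5/d)·3^d.
Divisors of 5: 1, 5; μ(5/d) for each: -1, 1.
Σ = − 3^1 + 3^5 = 240.
N = 240/5 = 48.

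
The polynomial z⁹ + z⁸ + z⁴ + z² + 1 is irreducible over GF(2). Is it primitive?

Yes

Write f(z) = z⁹ + z⁸ + z⁴ + z² + 1.
|GF(2^9)^×| = 2^9 − 1 = 511. Prime factorization: 511 = 7·73.
f is primitive ⇔ z has order 511 in GF(2)[z]/(f), i.e. z^(511/q) ≠ 1 for each prime q | 511.
z^(73) mod f = z⁷ + z⁶ + z⁵ + z⁴ + z³ + 1.
z^(7) mod f = z⁷.
None equal 1, so z has full order 511; f is primitive.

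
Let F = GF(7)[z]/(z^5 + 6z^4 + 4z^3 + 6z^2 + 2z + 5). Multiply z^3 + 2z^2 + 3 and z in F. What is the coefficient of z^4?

1

Multiply in GF(7)[z]: (z^3 + 2z^2 + 3)·(z) = z^4 + 2z^3 + 3z.
Reduced: z^4 + 2z^3 + 3z.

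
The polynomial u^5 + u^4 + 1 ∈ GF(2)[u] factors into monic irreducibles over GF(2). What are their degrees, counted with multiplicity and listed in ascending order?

2, 3

Write h(u) = u^5 + u^4 + 1.
Roots in GF(2): h(0) = 1; h(1) = 1.
Complete factorization: h(u) = (u^2 + u + 1)·(u^3 + u + 1).
Factor degrees with multiplicity: 2 + 3 = 5.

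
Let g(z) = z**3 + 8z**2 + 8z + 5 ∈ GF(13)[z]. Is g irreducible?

No

Check each element of GF(13) for a root: g(0)=5, g(1)=9, g(2)=9, g(3)=11, g(4)=8, g(5)=6, g(6)=11, g(7)=3, g(8)=1, g(9)=11, g(10)=0, g(11)=0, g(12)=4.
g(10) = 0, so (z − 10) divides g(z); g is reducible.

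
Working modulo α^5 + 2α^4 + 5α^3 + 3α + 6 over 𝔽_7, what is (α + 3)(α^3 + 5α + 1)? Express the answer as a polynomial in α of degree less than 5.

Multiply in 𝔽_7[α]: (α + 3)·(α^3 + 5α + 1) = α^4 + 3α^3 + 5α^2 + 2α + 3.
Reduced: α^4 + 3α^3 + 5α^2 + 2α + 3.

α^4 + 3α^3 + 5α^2 + 2α + 3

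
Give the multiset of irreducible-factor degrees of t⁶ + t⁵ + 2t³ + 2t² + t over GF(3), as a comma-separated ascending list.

1, 2, 3

Write f(t) = t⁶ + t⁵ + 2t³ + 2t² + t.
Roots in GF(3): f(0) = 0 → root; f(1) = 1; f(2) = 2.
Linear factors from roots: (t).
Complete factorization: f(t) = (t)·(t² + 1)·(t³ + t² + 2t + 1).
Factor degrees with multiplicity: 1 + 2 + 3 = 6.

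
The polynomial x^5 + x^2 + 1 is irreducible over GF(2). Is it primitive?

Write f(x) = x^5 + x^2 + 1.
|GF(2^5)^×| = 2^5 − 1 = 31. Prime factorization: 31 = 31.
f is primitive ⇔ x has order 31 in GF(2)[x]/(f), i.e. x^(31/q) ≠ 1 for each prime q | 31.
x^(1) mod f = x.
None equal 1, so x has full order 31; f is primitive.

Yes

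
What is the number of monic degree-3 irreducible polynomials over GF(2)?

x^(2^3) − x is the product of all monic irreducibles of degree dividing 3; Möbius inversion gives N = (1/3) Σ μ(3/d)·2^d.
Divisors of 3: 1, 3; μ(3/d) for each: -1, 1.
Σ = − 2^1 + 2^3 = 6.
N = 6/3 = 2.

2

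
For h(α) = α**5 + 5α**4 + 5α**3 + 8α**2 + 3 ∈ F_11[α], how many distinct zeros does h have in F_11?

Evaluate at each of the 11 elements of F_11:
h(0) = 3; h(1) = 0 → root; h(2) = 0 → root; h(3) = 0 → root; h(4) = 5; h(5) = 5; h(6) = 7; h(7) = 1; h(8) = 3; h(9) = 10; h(10) = 10.
Roots: {1, 2, 3}.

3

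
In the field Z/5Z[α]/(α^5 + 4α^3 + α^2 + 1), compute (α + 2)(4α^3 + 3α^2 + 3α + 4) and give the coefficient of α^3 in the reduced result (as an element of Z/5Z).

1

Multiply in Z/5Z[α]: (α + 2)·(4α^3 + 3α^2 + 3α + 4) = 4α^4 + α^3 + 4α^2 + 3.
Reduced: 4α^4 + α^3 + 4α^2 + 3.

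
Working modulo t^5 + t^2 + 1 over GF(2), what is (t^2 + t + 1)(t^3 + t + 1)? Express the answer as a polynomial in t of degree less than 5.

Multiply in GF(2)[t]: (t^2 + t + 1)·(t^3 + t + 1) = t^5 + t^4 + 1.
Reduce using t^5 ≡ t^2 + 1 (mod t^5 + t^2 + 1).
Reduced: t^4 + t^2.

t^4 + t^2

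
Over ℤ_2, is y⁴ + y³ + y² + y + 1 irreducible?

Write f(y) = y⁴ + y³ + y² + y + 1.
Check for roots in ℤ_2: f(0) = 1; f(1) = 1.
No roots, so no linear factors.
Monic irreducibles of degree 2 over GF(2): y² + y + 1.
None of them divide f (all give nonzero remainder).
No irreducible factor of degree ≤ 2 exists, so f is irreducible over GF(2).

Yes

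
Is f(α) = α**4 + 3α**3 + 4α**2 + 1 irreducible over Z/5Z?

Check for roots in Z/5Z: f(0) = 1; f(1) = 4; f(2) = 2; f(3) = 4; f(4) = 3.
No roots, so no linear factors.
Degree-2 irreducible divisors: test the 10 monic irreducibles of degree 2 over GF(5).
None of them divide f (all give nonzero remainder).
No irreducible factor of degree ≤ 2 exists, so f is irreducible over GF(5).

Yes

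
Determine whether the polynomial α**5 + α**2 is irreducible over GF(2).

No

Write h(α) = α**5 + α**2.
Check for roots in GF(2): h(0) = 0 → root; h(1) = 0 → root.
h(0) = 0, so (α) divides h(α); h is reducible.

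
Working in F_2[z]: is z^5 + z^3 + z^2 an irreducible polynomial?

Write g(z) = z^5 + z^3 + z^2.
Check for roots in F_2: g(0) = 0 → root; g(1) = 1.
g(0) = 0, so (z) divides g(z); g is reducible.

No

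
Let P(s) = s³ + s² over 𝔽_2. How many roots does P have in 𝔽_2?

2

Evaluate at each of the 2 elements of 𝔽_2:
P(0) = 0 → root; P(1) = 0 → root.
Roots: {0, 1}.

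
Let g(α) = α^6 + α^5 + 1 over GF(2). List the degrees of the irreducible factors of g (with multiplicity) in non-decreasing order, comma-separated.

Roots in GF(2): g(0) = 1; g(1) = 1.
Complete factorization: g(α) = (α^6 + α^5 + 1).
Factor degrees with multiplicity: 6 = 6.

6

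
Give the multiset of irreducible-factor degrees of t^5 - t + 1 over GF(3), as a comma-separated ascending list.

Write h(t) = t^5 - t + 1.
Roots in GF(3): h(0) = 1; h(1) = 1; h(2) = 1.
Complete factorization: h(t) = (t^5 - t + 1).
Factor degrees with multiplicity: 5 = 5.

5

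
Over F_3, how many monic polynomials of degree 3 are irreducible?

Gauss's count: N_{3}(3) = (1/3) Σ_{d|3} μ(3/d)·3^d.
Divisors of 3: 1, 3; μ(3/d) for each: -1, 1.
Σ = − 3^1 + 3^3 = 24.
N = 24/3 = 8.

8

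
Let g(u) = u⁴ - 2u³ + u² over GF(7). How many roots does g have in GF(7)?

Evaluate at each of the 7 elements of GF(7):
g(0) = 0 → root; g(1) = 0 → root; g(2) = 4; g(3) = 1; g(4) = 4; g(5) = 1; g(6) = 4.
Roots: {0, 1}.

2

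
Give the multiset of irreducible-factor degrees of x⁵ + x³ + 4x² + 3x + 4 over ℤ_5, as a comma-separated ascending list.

2, 3

Write h(x) = x⁵ + x³ + 4x² + 3x + 4.
Roots in ℤ_5: h(0) = 4; h(1) = 3; h(2) = 1; h(3) = 4; h(4) = 3.
Complete factorization: h(x) = (x² + 4x + 2)·(x³ + x² + 2).
Factor degrees with multiplicity: 2 + 3 = 5.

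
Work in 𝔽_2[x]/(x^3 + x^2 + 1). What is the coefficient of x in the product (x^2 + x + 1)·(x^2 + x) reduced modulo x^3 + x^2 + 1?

Multiply in 𝔽_2[x]: (x^2 + x + 1)·(x^2 + x) = x^4 + x.
Reduce using x^3 ≡ x^2 + 1 (mod x^3 + x^2 + 1).
Reduced: x^2 + 1.

0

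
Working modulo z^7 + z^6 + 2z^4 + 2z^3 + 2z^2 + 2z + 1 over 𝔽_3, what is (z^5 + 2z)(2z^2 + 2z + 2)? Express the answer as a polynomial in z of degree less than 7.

2z^5 + 2z^4 + 1

Multiply in 𝔽_3[z]: (z^5 + 2z)·(2z^2 + 2z + 2) = 2z^7 + 2z^6 + 2z^5 + z^3 + z^2 + z.
Reduce using z^7 ≡ 2z^6 + z^4 + z^3 + z^2 + z + 2 (mod z^7 + z^6 + 2z^4 + 2z^3 + 2z^2 + 2z + 1).
Reduced: 2z^5 + 2z^4 + 1.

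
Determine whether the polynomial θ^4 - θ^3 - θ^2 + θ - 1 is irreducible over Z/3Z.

Write g(θ) = θ^4 - θ^3 - θ^2 + θ - 1.
Check for roots in Z/3Z: g(0) = 2; g(1) = 2; g(2) = 2.
No roots, so no linear factors.
Monic irreducibles of degree 2 over GF(3): θ^2 + 1, θ^2 + θ - 1, θ^2 - θ - 1.
None of them divide g (all give nonzero remainder).
No irreducible factor of degree ≤ 2 exists, so g is irreducible over GF(3).

Yes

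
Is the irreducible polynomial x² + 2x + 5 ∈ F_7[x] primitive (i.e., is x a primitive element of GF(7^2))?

Write f(x) = x² + 2x + 5.
|GF(7^2)^×| = 7^2 − 1 = 48. Prime factorization: 48 = 2^4·3.
f is primitive ⇔ x has order 48 in GF(7)[x]/(f), i.e. x^(48/q) ≠ 1 for each prime q | 48.
x^(24) mod f = 6.
x^(16) mod f = 4.
None equal 1, so x has full order 48; f is primitive.

Yes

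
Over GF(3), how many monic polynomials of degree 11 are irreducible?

16104

By the necklace-counting formula, N_3(11) = (1/11) Σ_{d|11} μ(11/d)·3^d.
Divisors of 11: 1, 11; μ(11/d) for each: -1, 1.
Σ = − 3^1 + 3^11 = 177144.
N = 177144/11 = 16104.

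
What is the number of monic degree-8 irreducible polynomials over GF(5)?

48750

The number of monic irreducibles of degree 8 over GF(5) is (1/8)·Σ_{d∣8} μ(8/d) 5^d.
Divisors of 8: 1, 2, 4, 8; μ(8/d) for each: 0, 0, -1, 1.
Σ = − 5^4 + 5^8 = 390000.
N = 390000/8 = 48750.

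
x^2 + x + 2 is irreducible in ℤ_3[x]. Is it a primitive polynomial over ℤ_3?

Write f(x) = x^2 + x + 2.
|GF(3^2)^×| = 3^2 − 1 = 8. Prime factorization: 8 = 2^3.
f is primitive ⇔ x has order 8 in GF(3)[x]/(f), i.e. x^(8/q) ≠ 1 for each prime q | 8.
x^(4) mod f = 2.
None equal 1, so x has full order 8; f is primitive.

Yes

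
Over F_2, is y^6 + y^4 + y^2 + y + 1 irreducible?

Write P(y) = y^6 + y^4 + y^2 + y + 1.
Check for roots in F_2: P(0) = 1; P(1) = 1.
No roots, so no linear factors.
Monic irreducibles of degree 2 over GF(2): y^2 + y + 1.
None of them divide P (all give nonzero remainder).
Monic irreducibles of degree 3 over GF(2): y^3 + y + 1, y^3 + y^2 + 1.
None of them divide P (all give nonzero remainder).
No irreducible factor of degree ≤ 3 exists, so P is irreducible over GF(2).

Yes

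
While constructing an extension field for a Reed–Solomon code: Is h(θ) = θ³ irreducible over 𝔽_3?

Check for roots in 𝔽_3: h(0) = 0 → root; h(1) = 1; h(2) = 2.
h(0) = 0, so (θ) divides h(θ); h is reducible.

No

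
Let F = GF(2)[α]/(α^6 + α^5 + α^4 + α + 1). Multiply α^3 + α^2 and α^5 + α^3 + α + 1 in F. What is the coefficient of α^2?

0

Multiply in GF(2)[α]: (α^3 + α^2)·(α^5 + α^3 + α + 1) = α^8 + α^7 + α^6 + α^5 + α^4 + α^2.
Reduce using α^6 ≡ α^5 + α^4 + α + 1 (mod α^6 + α^5 + α^4 + α + 1).
Reduced: α^5 + α^4 + α^3.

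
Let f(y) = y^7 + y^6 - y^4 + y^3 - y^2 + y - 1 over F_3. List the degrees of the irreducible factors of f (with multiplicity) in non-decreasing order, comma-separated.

Roots in F_3: f(0) = 2; f(1) = 1; f(2) = 1.
Complete factorization: f(y) = (y^7 + y^6 - y^4 + y^3 - y^2 + y - 1).
Factor degrees with multiplicity: 7 = 7.

7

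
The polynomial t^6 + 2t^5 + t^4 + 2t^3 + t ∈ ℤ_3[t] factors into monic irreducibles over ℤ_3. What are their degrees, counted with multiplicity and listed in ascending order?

1, 1, 4

Write h(t) = t^6 + 2t^5 + t^4 + 2t^3 + t.
Roots in ℤ_3: h(0) = 0 → root; h(1) = 1; h(2) = 0 → root.
Linear factors from roots: (t), (t + 1).
Complete factorization: h(t) = (t)·(t + 1)·(t^4 + t^3 + 2t + 1).
Factor degrees with multiplicity: 1 + 1 + 4 = 6.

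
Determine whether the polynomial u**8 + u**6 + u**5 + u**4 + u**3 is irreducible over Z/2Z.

No

Write P(u) = u**8 + u**6 + u**5 + u**4 + u**3.
Check for roots in Z/2Z: P(0) = 0 → root; P(1) = 1.
P(0) = 0, so (u) divides P(u); P is reducible.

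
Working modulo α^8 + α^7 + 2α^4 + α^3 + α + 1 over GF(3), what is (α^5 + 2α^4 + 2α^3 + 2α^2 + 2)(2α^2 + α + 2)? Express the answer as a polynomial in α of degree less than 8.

Multiply in GF(3)[α]: (α^5 + 2α^4 + 2α^3 + 2α^2 + 2)·(2α^2 + α + 2) = 2α^7 + 2α^6 + 2α^5 + α^4 + 2α^2 + 2α + 1.
Reduced: 2α^7 + 2α^6 + 2α^5 + α^4 + 2α^2 + 2α + 1.

2α^7 + 2α^6 + 2α^5 + α^4 + 2α^2 + 2α + 1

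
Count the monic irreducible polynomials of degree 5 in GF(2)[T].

By the necklace-counting formula, N_2(5) = (1/5) Σ_{d|5} μ(5/d)·2^d.
Divisors of 5: 1, 5; μ(5/d) for each: -1, 1.
Σ = − 2^1 + 2^5 = 30.
N = 30/5 = 6.

6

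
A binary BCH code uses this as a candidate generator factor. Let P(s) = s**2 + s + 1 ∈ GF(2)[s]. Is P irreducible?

Check for roots in GF(2): P(0) = 1; P(1) = 1.
No roots. A degree-2 polynomial over a field with no linear factor is irreducible.

Yes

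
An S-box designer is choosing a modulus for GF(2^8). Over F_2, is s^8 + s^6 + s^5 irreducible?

No

Write P(s) = s^8 + s^6 + s^5.
Check for roots in F_2: P(0) = 0 → root; P(1) = 1.
P(0) = 0, so (s) divides P(s); P is reducible.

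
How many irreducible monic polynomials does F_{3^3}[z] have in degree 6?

64566684

Gauss's count: N_{27}(6) = (1/6) Σ_{d|6} μ(6/d)·27^d.
Divisors of 6: 1, 2, 3, 6; μ(6/d) for each: 1, -1, -1, 1.
Σ = 27^1 − 27^2 − 27^3 + 27^6 = 387400104.
N = 387400104/6 = 64566684.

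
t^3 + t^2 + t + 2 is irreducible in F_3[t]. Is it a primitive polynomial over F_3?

Write f(t) = t^3 + t^2 + t + 2.
|GF(3^3)^×| = 3^3 − 1 = 26. Prime factorization: 26 = 2·13.
f is primitive ⇔ t has order 26 in GF(3)[t]/(f), i.e. t^(26/q) ≠ 1 for each prime q | 26.
t^(13) mod f = 1
t^(2) mod f = t^2.
Since t^(13) = 1, the order of t divides 13 < 26; not primitive.

No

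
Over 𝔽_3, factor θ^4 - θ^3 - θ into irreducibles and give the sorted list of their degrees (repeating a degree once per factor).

1, 1, 2

Write f(θ) = θ^4 - θ^3 - θ.
Roots in 𝔽_3: f(0) = 0 → root; f(1) = 2; f(2) = 0 → root.
Linear factors from roots: (θ), (θ + 1).
Complete factorization: f(θ) = (θ)·(θ + 1)·(θ^2 + θ - 1).
Factor degrees with multiplicity: 1 + 1 + 2 = 4.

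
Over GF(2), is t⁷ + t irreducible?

Write g(t) = t⁷ + t.
Check for roots in GF(2): g(0) = 0 → root; g(1) = 0 → root.
g(0) = 0, so (t) divides g(t); g is reducible.

No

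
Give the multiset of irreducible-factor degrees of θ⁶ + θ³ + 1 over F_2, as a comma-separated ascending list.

Write h(θ) = θ⁶ + θ³ + 1.
Roots in F_2: h(0) = 1; h(1) = 1.
Complete factorization: h(θ) = (θ⁶ + θ³ + 1).
Factor degrees with multiplicity: 6 = 6.

6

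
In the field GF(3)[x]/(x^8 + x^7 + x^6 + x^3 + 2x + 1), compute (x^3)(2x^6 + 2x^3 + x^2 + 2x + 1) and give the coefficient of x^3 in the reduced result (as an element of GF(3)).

0

Multiply in GF(3)[x]: (x^3)·(2x^6 + 2x^3 + x^2 + 2x + 1) = 2x^9 + 2x^6 + x^5 + 2x^4 + x^3.
Reduce using x^8 ≡ 2x^7 + 2x^6 + 2x^3 + x + 2 (mod x^8 + x^7 + x^6 + x^3 + 2x + 1).
Reduced: x^6 + x^5 + 2x^2 + 2x + 2.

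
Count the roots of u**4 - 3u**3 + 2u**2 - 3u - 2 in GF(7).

2

Write P(u) = u**4 - 3u**3 + 2u**2 - 3u - 2.
Evaluate at each of the 7 elements of GF(7):
P(0) = 5; P(1) = 2; P(2) = 6; P(3) = 0 → root; P(4) = 5; P(5) = 3; P(6) = 0 → root.
Roots: {3, 6}.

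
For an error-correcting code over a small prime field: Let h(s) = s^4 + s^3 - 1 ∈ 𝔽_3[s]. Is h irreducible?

Check for roots in 𝔽_3: h(0) = 2; h(1) = 1; h(2) = 2.
No roots, so no linear factors.
Monic irreducibles of degree 2 over GF(3): s^2 + 1, s^2 + s - 1, s^2 - s - 1.
None of them divide h (all give nonzero remainder).
No irreducible factor of degree ≤ 2 exists, so h is irreducible over GF(3).

Yes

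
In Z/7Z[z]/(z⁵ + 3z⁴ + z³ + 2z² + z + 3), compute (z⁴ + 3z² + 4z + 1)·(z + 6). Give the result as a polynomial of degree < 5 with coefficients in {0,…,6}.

Multiply in Z/7Z[z]: (z⁴ + 3z² + 4z + 1)·(z + 6) = z⁵ + 6z⁴ + 3z³ + z² + 4z + 6.
Reduce using z⁵ ≡ 4z⁴ + 6z³ + 5z² + 6z + 4 (mod z⁵ + 3z⁴ + z³ + 2z² + z + 3).
Reduced: 3z⁴ + 2z³ + 6z² + 3z + 3.

3z^4 + 2z^3 + 6z^2 + 3z + 3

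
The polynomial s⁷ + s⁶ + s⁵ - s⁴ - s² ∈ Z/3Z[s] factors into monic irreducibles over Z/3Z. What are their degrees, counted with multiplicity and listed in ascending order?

Write f(s) = s⁷ + s⁶ + s⁵ - s⁴ - s².
Roots in Z/3Z: f(0) = 0 → root; f(1) = 1; f(2) = 0 → root.
Linear factors from roots: (s), (s + 1).
Complete factorization: f(s) = (s)^2·(s + 1)^2·(s³ - s² - s - 1).
Factor degrees with multiplicity: 1 + 1 + 1 + 1 + 3 = 7.

1, 1, 1, 1, 3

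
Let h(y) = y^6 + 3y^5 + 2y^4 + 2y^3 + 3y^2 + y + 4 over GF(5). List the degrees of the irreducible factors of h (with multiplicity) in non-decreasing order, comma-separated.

Roots in GF(5): h(0) = 4; h(1) = 1; h(2) = 1; h(3) = 3; h(4) = 4.
Complete factorization: h(y) = (y^6 + 3y^5 + 2y^4 + 2y^3 + 3y^2 + y + 4).
Factor degrees with multiplicity: 6 = 6.

6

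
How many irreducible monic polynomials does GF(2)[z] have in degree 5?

6

x^(2^5) − x is the product of all monic irreducibles of degree dividing 5; Möbius inversion gives N = (1/5) Σ μ(5/d)·2^d.
Divisors of 5: 1, 5; μ(5/d) for each: -1, 1.
Σ = − 2^1 + 2^5 = 30.
N = 30/5 = 6.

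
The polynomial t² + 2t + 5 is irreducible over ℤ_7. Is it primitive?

Write f(t) = t² + 2t + 5.
|GF(7^2)^×| = 7^2 − 1 = 48. Prime factorization: 48 = 2^4·3.
f is primitive ⇔ t has order 48 in GF(7)[t]/(f), i.e. t^(48/q) ≠ 1 for each prime q | 48.
t^(24) mod f = 6.
t^(16) mod f = 4.
None equal 1, so t has full order 48; f is primitive.

Yes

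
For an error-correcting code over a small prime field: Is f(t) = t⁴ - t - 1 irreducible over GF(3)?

Check for roots in GF(3): f(0) = 2; f(1) = 2; f(2) = 1.
No roots, so no linear factors.
Monic irreducibles of degree 2 over GF(3): t² + 1, t² + t - 1, t² - t - 1.
None of them divide f (all give nonzero remainder).
No irreducible factor of degree ≤ 2 exists, so f is irreducible over GF(3).

Yes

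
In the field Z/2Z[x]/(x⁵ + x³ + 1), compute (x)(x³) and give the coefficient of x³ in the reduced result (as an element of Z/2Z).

0

Multiply in Z/2Z[x]: (x)·(x³) = x⁴.
Reduced: x⁴.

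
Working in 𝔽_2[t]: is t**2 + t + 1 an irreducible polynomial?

Write h(t) = t**2 + t + 1.
Check for roots in 𝔽_2: h(0) = 1; h(1) = 1.
No roots. A degree-2 polynomial over a field with no linear factor is irreducible.

Yes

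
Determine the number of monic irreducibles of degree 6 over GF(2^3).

43596

x^(8^6) − x is the product of all monic irreducibles of degree dividing 6; Möbius inversion gives N = (1/6) Σ μ(6/d)·8^d.
Divisors of 6: 1, 2, 3, 6; μ(6/d) for each: 1, -1, -1, 1.
Σ = 8^1 − 8^2 − 8^3 + 8^6 = 261576.
N = 261576/6 = 43596.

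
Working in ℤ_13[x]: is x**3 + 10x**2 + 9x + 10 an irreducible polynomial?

Yes

Write f(x) = x**3 + 10x**2 + 9x + 10.
Check each element of ℤ_13 for a root: f(0)=10, f(1)=4, f(2)=11, f(3)=11, f(4)=10, f(5)=1, f(6)=3, f(7)=9, f(8)=12, f(9)=5, f(10)=7, f(11)=11, f(12)=10.
No roots. A degree-3 polynomial over a field with no linear factor is irreducible.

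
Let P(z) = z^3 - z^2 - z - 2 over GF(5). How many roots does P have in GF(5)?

1

Evaluate at each of the 5 elements of GF(5):
P(0) = 3; P(1) = 2; P(2) = 0 → root; P(3) = 3; P(4) = 2.
Roots: {2}.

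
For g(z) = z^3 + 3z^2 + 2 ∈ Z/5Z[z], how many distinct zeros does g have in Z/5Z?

Evaluate at each of the 5 elements of Z/5Z:
g(0) = 2; g(1) = 1; g(2) = 2; g(3) = 1; g(4) = 4.
No element is a root.

0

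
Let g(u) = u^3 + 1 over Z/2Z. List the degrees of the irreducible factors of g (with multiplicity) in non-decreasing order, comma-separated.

1, 2

Roots in Z/2Z: g(0) = 1; g(1) = 0 → root.
Linear factors from roots: (u + 1).
Complete factorization: g(u) = (u + 1)·(u^2 + u + 1).
Factor degrees with multiplicity: 1 + 2 = 3.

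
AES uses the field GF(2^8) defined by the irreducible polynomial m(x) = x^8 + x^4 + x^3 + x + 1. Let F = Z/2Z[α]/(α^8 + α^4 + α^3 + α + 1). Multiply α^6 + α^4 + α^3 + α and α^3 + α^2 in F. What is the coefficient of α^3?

0

Multiply in Z/2Z[α]: (α^6 + α^4 + α^3 + α)·(α^3 + α^2) = α^9 + α^8 + α^7 + α^5 + α^4 + α^3.
Reduce using α^8 ≡ α^4 + α^3 + α + 1 (mod α^8 + α^4 + α^3 + α + 1).
Reduced: α^7 + α^4 + α^2 + 1.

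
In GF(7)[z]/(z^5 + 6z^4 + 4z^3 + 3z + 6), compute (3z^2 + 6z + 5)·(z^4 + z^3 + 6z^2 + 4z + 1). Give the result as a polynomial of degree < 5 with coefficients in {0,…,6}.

z^4 + 5z^3 + 6z^2 + 3

Multiply in GF(7)[z]: (3z^2 + 6z + 5)·(z^4 + z^3 + 6z^2 + 4z + 1) = 3z^6 + 2z^5 + z^4 + 4z^3 + z^2 + 5z + 5.
Reduce using z^5 ≡ z^4 + 3z^3 + 4z + 1 (mod z^5 + 6z^4 + 4z^3 + 3z + 6).
Reduced: z^4 + 5z^3 + 6z^2 + 3.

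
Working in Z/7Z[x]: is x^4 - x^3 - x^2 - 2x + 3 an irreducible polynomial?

Write P(x) = x^4 - x^3 - x^2 - 2x + 3.
Check for roots in Z/7Z: P(0) = 3; P(1) = 0 → root; P(2) = 3; P(3) = 0 → root; P(4) = 3; P(5) = 6; P(6) = 6.
P(1) = 0, so (x − 1) divides P(x); P is reducible.

No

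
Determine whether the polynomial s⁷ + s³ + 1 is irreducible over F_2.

Write g(s) = s⁷ + s³ + 1.
Check for roots in F_2: g(0) = 1; g(1) = 1.
No roots, so no linear factors.
Monic irreducibles of degree 2 over GF(2): s² + s + 1.
None of them divide g (all give nonzero remainder).
Monic irreducibles of degree 3 over GF(2): s³ + s + 1, s³ + s² + 1.
None of them divide g (all give nonzero remainder).
No irreducible factor of degree ≤ 3 exists, so g is irreducible over GF(2).

Yes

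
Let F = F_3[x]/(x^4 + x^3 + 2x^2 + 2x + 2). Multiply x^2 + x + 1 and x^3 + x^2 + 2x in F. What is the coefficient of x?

Multiply in F_3[x]: (x^2 + x + 1)·(x^3 + x^2 + 2x) = x^5 + 2x^4 + x^3 + 2x.
Reduce using x^4 ≡ 2x^3 + x^2 + x + 1 (mod x^4 + x^3 + 2x^2 + 2x + 2).
Reduced: x^3 + 2x^2 + x + 1.

1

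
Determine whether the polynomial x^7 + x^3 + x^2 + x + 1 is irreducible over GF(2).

Yes

Write P(x) = x^7 + x^3 + x^2 + x + 1.
Check for roots in GF(2): P(0) = 1; P(1) = 1.
No roots, so no linear factors.
Monic irreducibles of degree 2 over GF(2): x^2 + x + 1.
None of them divide P (all give nonzero remainder).
Monic irreducibles of degree 3 over GF(2): x^3 + x + 1, x^3 + x^2 + 1.
None of them divide P (all give nonzero remainder).
No irreducible factor of degree ≤ 3 exists, so P is irreducible over GF(2).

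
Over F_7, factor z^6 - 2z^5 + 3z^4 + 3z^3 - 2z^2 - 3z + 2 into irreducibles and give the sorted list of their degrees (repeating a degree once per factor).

Write f(z) = z^6 - 2z^5 + 3z^4 + 3z^3 - 2z^2 - 3z + 2.
Complete factorization: f(z) = (z^2 + 3z - 1)·(z^2 - 3z + 1)·(z^2 - 2z - 2).
Factor degrees with multiplicity: 2 + 2 + 2 = 6.

2, 2, 2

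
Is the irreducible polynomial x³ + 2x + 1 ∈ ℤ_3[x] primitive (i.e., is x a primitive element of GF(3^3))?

Write f(x) = x³ + 2x + 1.
|GF(3^3)^×| = 3^3 − 1 = 26. Prime factorization: 26 = 2·13.
f is primitive ⇔ x has order 26 in GF(3)[x]/(f), i.e. x^(26/q) ≠ 1 for each prime q | 26.
x^(13) mod f = 2.
x^(2) mod f = x².
None equal 1, so x has full order 26; f is primitive.

Yes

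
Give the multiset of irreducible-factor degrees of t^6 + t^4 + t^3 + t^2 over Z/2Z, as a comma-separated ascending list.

Write f(t) = t^6 + t^4 + t^3 + t^2.
Roots in Z/2Z: f(0) = 0 → root; f(1) = 0 → root.
Linear factors from roots: (t), (t + 1).
Complete factorization: f(t) = (t + 1)·(t)^2·(t^3 + t^2 + 1).
Factor degrees with multiplicity: 1 + 1 + 1 + 3 = 6.

1, 1, 1, 3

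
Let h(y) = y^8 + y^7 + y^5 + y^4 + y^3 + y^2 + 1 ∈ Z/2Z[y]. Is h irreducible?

Yes

Check for roots in Z/2Z: h(0) = 1; h(1) = 1.
No roots, so no linear factors.
Monic irreducibles of degree 2 over GF(2): y^2 + y + 1.
None of them divide h (all give nonzero remainder).
Monic irreducibles of degree 3 over GF(2): y^3 + y + 1, y^3 + y^2 + 1.
None of them divide h (all give nonzero remainder).
Monic irreducibles of degree 4 over GF(2): y^4 + y + 1, y^4 + y^3 + 1, y^4 + y^3 + y^2 + y + 1.
None of them divide h (all give nonzero remainder).
No irreducible factor of degree ≤ 4 exists, so h is irreducible over GF(2).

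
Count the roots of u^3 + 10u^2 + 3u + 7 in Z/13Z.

Write g(u) = u^3 + 10u^2 + 3u + 7.
Evaluate at each of the 13 elements of Z/13Z:
g(0) = 7; g(1) = 8; g(2) = 9; g(3) = 3; g(4) = 9; g(5) = 7; g(6) = 3; g(7) = 3; g(8) = 0 → root; g(9) = 0 → root; g(10) = 9; g(11) = 7; g(12) = 0 → root.
Roots: {8, 9, 12}.

3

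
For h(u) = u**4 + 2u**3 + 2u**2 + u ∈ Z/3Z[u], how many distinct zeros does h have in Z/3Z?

Evaluate at each of the 3 elements of Z/3Z:
h(0) = 0 → root; h(1) = 0 → root; h(2) = 0 → root.
Roots: {0, 1, 2}.

3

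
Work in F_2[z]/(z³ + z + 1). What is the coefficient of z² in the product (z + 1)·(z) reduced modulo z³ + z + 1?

Multiply in F_2[z]: (z + 1)·(z) = z² + z.
Reduced: z² + z.

1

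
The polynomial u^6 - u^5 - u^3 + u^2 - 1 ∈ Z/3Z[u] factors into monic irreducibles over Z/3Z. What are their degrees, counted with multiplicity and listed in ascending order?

1, 2, 3

Write f(u) = u^6 - u^5 - u^3 + u^2 - 1.
Roots in Z/3Z: f(0) = 2; f(1) = 2; f(2) = 0 → root.
Linear factors from roots: (u + 1).
Complete factorization: f(u) = (u + 1)·(u^2 + 1)·(u^3 + u^2 + u - 1).
Factor degrees with multiplicity: 1 + 2 + 3 = 6.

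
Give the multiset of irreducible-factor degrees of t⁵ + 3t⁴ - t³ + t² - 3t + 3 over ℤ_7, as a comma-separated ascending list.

1, 2, 2

Write g(t) = t⁵ + 3t⁴ - t³ + t² - 3t + 3.
Linear factors from roots: (t - 3).
Complete factorization: g(t) = (t - 3)·(t² + t + 3)·(t² - 2t + 2).
Factor degrees with multiplicity: 1 + 2 + 2 = 5.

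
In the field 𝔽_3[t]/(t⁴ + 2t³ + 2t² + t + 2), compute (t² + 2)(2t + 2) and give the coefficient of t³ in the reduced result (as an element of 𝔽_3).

Multiply in 𝔽_3[t]: (t² + 2)·(2t + 2) = 2t³ + 2t² + t + 1.
Reduced: 2t³ + 2t² + t + 1.

2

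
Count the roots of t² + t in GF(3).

Write h(t) = t² + t.
Evaluate at each of the 3 elements of GF(3):
h(0) = 0 → root; h(1) = 2; h(2) = 0 → root.
Roots: {0, 2}.

2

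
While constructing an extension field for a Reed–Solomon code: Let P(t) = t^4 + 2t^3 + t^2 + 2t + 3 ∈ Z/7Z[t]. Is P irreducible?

Yes

Check for roots in Z/7Z: P(0) = 3; P(1) = 2; P(2) = 1; P(3) = 6; P(4) = 5; P(5) = 3; P(6) = 1.
No roots, so no linear factors.
Degree-2 irreducible divisors: test the 21 monic irreducibles of degree 2 over GF(7).
None of them divide P (all give nonzero remainder).
No irreducible factor of degree ≤ 2 exists, so P is irreducible over GF(7).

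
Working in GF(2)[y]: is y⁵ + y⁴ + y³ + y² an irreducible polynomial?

No

Write m(y) = y⁵ + y⁴ + y³ + y².
Check for roots in GF(2): m(0) = 0 → root; m(1) = 0 → root.
m(0) = 0, so (y) divides m(y); m is reducible.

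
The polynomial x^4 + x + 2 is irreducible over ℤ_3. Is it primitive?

Yes

Write f(x) = x^4 + x + 2.
|GF(3^4)^×| = 3^4 − 1 = 80. Prime factorization: 80 = 2^4·5.
f is primitive ⇔ x has order 80 in GF(3)[x]/(f), i.e. x^(80/q) ≠ 1 for each prime q | 80.
x^(40) mod f = 2.
x^(16) mod f = 2x^3 + x + 2.
None equal 1, so x has full order 80; f is primitive.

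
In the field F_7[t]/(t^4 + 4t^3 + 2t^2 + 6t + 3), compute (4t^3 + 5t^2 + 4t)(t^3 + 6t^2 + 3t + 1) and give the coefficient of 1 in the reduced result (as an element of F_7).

Multiply in F_7[t]: (4t^3 + 5t^2 + 4t)·(t^3 + 6t^2 + 3t + 1) = 4t^6 + t^5 + 4t^4 + t^3 + 3t^2 + 4t.
Reduce using t^4 ≡ 3t^3 + 5t^2 + t + 4 (mod t^4 + 4t^3 + 2t^2 + 6t + 3).
Reduced: 4t^2.

0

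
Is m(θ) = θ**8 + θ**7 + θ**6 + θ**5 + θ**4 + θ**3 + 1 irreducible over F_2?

Yes

Check for roots in F_2: m(0) = 1; m(1) = 1.
No roots, so no linear factors.
Monic irreducibles of degree 2 over GF(2): θ**2 + θ + 1.
None of them divide m (all give nonzero remainder).
Monic irreducibles of degree 3 over GF(2): θ**3 + θ + 1, θ**3 + θ**2 + 1.
None of them divide m (all give nonzero remainder).
Monic irreducibles of degree 4 over GF(2): θ**4 + θ + 1, θ**4 + θ**3 + 1, θ**4 + θ**3 + θ**2 + θ + 1.
None of them divide m (all give nonzero remainder).
No irreducible factor of degree ≤ 4 exists, so m is irreducible over GF(2).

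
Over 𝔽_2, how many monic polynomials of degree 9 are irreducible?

The number of monic irreducibles of degree 9 over GF(2) is (1/9)·Σ_{d∣9} μ(9/d) 2^d.
Divisors of 9: 1, 3, 9; μ(9/d) for each: 0, -1, 1.
Σ = − 2^3 + 2^9 = 504.
N = 504/9 = 56.

56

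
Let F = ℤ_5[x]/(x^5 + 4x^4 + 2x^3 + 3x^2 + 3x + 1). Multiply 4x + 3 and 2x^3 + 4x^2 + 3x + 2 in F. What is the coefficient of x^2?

4

Multiply in ℤ_5[x]: (4x + 3)·(2x^3 + 4x^2 + 3x + 2) = 3x^4 + 2x^3 + 4x^2 + 2x + 1.
Reduced: 3x^4 + 2x^3 + 4x^2 + 2x + 1.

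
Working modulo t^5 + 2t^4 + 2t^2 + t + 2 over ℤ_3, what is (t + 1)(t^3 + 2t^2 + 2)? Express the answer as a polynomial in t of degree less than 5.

t^4 + 2t^2 + 2t + 2

Multiply in ℤ_3[t]: (t + 1)·(t^3 + 2t^2 + 2) = t^4 + 2t^2 + 2t + 2.
Reduced: t^4 + 2t^2 + 2t + 2.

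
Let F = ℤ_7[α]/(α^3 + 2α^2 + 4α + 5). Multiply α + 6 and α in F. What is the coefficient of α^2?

Multiply in ℤ_7[α]: (α + 6)·(α) = α^2 + 6α.
Reduced: α^2 + 6α.

1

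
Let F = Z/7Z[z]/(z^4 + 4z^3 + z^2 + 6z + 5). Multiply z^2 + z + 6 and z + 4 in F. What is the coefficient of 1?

Multiply in Z/7Z[z]: (z^2 + z + 6)·(z + 4) = z^3 + 5z^2 + 3z + 3.
Reduced: z^3 + 5z^2 + 3z + 3.

3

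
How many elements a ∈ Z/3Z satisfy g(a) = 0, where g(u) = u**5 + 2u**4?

2

Evaluate at each of the 3 elements of Z/3Z:
g(0) = 0 → root; g(1) = 0 → root; g(2) = 1.
Roots: {0, 1}.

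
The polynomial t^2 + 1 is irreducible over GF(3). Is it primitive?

No

Write f(t) = t^2 + 1.
|GF(3^2)^×| = 3^2 − 1 = 8. Prime factorization: 8 = 2^3.
f is primitive ⇔ t has order 8 in GF(3)[t]/(f), i.e. t^(8/q) ≠ 1 for each prime q | 8.
t^(4) mod f = 1
Since t^(4) = 1, the order of t divides 4 < 8; not primitive.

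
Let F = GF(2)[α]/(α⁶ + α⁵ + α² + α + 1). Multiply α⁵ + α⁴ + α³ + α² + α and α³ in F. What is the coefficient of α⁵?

Multiply in GF(2)[α]: (α⁵ + α⁴ + α³ + α² + α)·(α³) = α⁸ + α⁷ + α⁶ + α⁵ + α⁴.
Reduce using α⁶ ≡ α⁵ + α² + α + 1 (mod α⁶ + α⁵ + α² + α + 1).
Reduced: α³ + α + 1.

0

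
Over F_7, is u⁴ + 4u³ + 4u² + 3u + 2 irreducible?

No

Write f(u) = u⁴ + 4u³ + 4u² + 3u + 2.
Check for roots in F_7: f(0) = 2; f(1) = 0 → root; f(2) = 2; f(3) = 5; f(4) = 2; f(5) = 3; f(6) = 0 → root.
f(1) = 0, so (u − 1) divides f(u); f is reducible.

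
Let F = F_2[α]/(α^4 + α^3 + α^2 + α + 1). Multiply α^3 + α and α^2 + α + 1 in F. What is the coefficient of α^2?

Multiply in F_2[α]: (α^3 + α)·(α^2 + α + 1) = α^5 + α^4 + α^2 + α.
Reduce using α^4 ≡ α^3 + α^2 + α + 1 (mod α^4 + α^3 + α^2 + α + 1).
Reduced: α^3.

0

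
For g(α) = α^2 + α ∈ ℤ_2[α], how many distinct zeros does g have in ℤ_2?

2

Evaluate at each of the 2 elements of ℤ_2:
g(0) = 0 → root; g(1) = 0 → root.
Roots: {0, 1}.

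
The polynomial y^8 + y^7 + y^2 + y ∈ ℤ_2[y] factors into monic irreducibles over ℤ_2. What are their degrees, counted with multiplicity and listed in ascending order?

1, 1, 1, 1, 2, 2

Write h(y) = y^8 + y^7 + y^2 + y.
Roots in ℤ_2: h(0) = 0 → root; h(1) = 0 → root.
Linear factors from roots: (y), (y + 1).
Complete factorization: h(y) = (y)·(y + 1)^3·(y^2 + y + 1)^2.
Factor degrees with multiplicity: 1 + 1 + 1 + 1 + 2 + 2 = 8.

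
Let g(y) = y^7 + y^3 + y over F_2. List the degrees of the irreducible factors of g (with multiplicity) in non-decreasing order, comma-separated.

1, 3, 3

Roots in F_2: g(0) = 0 → root; g(1) = 1.
Linear factors from roots: (y).
Complete factorization: g(y) = (y)·(y^3 + y + 1)^2.
Factor degrees with multiplicity: 1 + 3 + 3 = 7.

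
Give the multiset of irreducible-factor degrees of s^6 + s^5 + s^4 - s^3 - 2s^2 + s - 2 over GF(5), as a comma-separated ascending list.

Write g(s) = s^6 + s^5 + s^4 - s^3 - 2s^2 + s - 2.
Roots in GF(5): g(0) = 3; g(1) = 4; g(2) = 1; g(3) = 4; g(4) = 2.
Complete factorization: g(s) = (s^6 + s^5 + s^4 - s^3 - 2s^2 + s - 2).
Factor degrees with multiplicity: 6 = 6.

6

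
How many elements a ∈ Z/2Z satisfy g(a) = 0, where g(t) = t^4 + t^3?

2

Evaluate at each of the 2 elements of Z/2Z:
g(0) = 0 → root; g(1) = 0 → root.
Roots: {0, 1}.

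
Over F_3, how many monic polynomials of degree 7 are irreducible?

Gauss's count: N_{3}(7) = (1/7) Σ_{d|7} μ(7/d)·3^d.
Divisors of 7: 1, 7; μ(7/d) for each: -1, 1.
Σ = − 3^1 + 3^7 = 2184.
N = 2184/7 = 312.

312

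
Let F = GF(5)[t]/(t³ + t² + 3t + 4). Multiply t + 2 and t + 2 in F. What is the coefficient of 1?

4

Multiply in GF(5)[t]: (t + 2)·(t + 2) = t² + 4t + 4.
Reduced: t² + 4t + 4.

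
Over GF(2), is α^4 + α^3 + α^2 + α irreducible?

No

Write P(α) = α^4 + α^3 + α^2 + α.
Check for roots in GF(2): P(0) = 0 → root; P(1) = 0 → root.
P(0) = 0, so (α) divides P(α); P is reducible.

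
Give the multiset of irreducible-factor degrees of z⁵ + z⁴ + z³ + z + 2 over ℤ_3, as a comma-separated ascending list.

1, 1, 3

Write f(z) = z⁵ + z⁴ + z³ + z + 2.
Roots in ℤ_3: f(0) = 2; f(1) = 0 → root; f(2) = 0 → root.
Linear factors from roots: (z + 2), (z + 1).
Complete factorization: f(z) = (z + 1)·(z + 2)·(z³ + z² + 2z + 1).
Factor degrees with multiplicity: 1 + 1 + 3 = 5.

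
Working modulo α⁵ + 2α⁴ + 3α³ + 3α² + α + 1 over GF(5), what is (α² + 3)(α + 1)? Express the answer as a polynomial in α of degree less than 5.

α^3 + α^2 + 3α + 3

Multiply in GF(5)[α]: (α² + 3)·(α + 1) = α³ + α² + 3α + 3.
Reduced: α³ + α² + 3α + 3.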